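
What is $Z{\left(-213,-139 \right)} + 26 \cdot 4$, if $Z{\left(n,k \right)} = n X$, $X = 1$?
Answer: $-109$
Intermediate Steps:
$Z{\left(n,k \right)} = n$ ($Z{\left(n,k \right)} = n 1 = n$)
$Z{\left(-213,-139 \right)} + 26 \cdot 4 = -213 + 26 \cdot 4 = -213 + 104 = -109$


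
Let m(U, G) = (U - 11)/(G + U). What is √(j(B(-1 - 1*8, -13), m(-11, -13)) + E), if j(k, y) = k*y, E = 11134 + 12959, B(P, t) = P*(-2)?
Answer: √96438/2 ≈ 155.27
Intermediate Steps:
m(U, G) = (-11 + U)/(G + U)
B(P, t) = -2*P
E = 24093
√(j(B(-1 - 1*8, -13), m(-11, -13)) + E) = √((-2*(-1 - 1*8))*((-11 - 11)/(-13 - 11)) + 24093) = √((-2*(-1 - 8))*(-22/(-24)) + 24093) = √((-2*(-9))*(-1/24*(-22)) + 24093) = √(18*(11/12) + 24093) = √(33/2 + 24093) = √(48219/2) = √96438/2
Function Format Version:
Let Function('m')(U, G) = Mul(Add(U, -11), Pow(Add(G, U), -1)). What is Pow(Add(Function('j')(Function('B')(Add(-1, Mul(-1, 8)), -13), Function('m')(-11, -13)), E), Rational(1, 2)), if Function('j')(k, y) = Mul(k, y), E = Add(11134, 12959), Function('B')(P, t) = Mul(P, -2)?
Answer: Mul(Rational(1, 2), Pow(96438, Rational(1, 2))) ≈ 155.27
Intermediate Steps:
Function('m')(U, G) = Mul(Pow(Add(G, U), -1), Add(-11, U)) (Function('m')(U, G) = Mul(Add(-11, U), Pow(Add(G, U), -1)) = Mul(Pow(Add(G, U), -1), Add(-11, U)))
Function('B')(P, t) = Mul(-2, P)
E = 24093
Pow(Add(Function('j')(Function('B')(Add(-1, Mul(-1, 8)), -13), Function('m')(-11, -13)), E), Rational(1, 2)) = Pow(Add(Mul(Mul(-2, Add(-1, Mul(-1, 8))), Mul(Pow(Add(-13, -11), -1), Add(-11, -11))), 24093), Rational(1, 2)) = Pow(Add(Mul(Mul(-2, Add(-1, -8)), Mul(Pow(-24, -1), -22)), 24093), Rational(1, 2)) = Pow(Add(Mul(Mul(-2, -9), Mul(Rational(-1, 24), -22)), 24093), Rational(1, 2)) = Pow(Add(Mul(18, Rational(11, 12)), 24093), Rational(1, 2)) = Pow(Add(Rational(33, 2), 24093), Rational(1, 2)) = Pow(Rational(48219, 2), Rational(1, 2)) = Mul(Rational(1, 2), Pow(96438, Rational(1, 2)))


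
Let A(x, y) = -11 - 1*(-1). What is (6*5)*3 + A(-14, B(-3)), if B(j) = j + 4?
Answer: 80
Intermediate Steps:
B(j) = 4 + j
A(x, y) = -10 (A(x, y) = -11 + 1 = -10)
(6*5)*3 + A(-14, B(-3)) = (6*5)*3 - 10 = 30*3 - 10 = 90 - 10 = 80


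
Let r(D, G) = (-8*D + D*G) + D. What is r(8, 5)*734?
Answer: -11744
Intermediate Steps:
r(D, G) = -7*D + D*G
r(8, 5)*734 = (8*(-7 + 5))*734 = (8*(-2))*734 = -16*734 = -11744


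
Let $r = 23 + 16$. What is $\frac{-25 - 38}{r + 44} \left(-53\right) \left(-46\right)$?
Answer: $- \frac{153594}{83} \approx -1850.5$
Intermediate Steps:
$r = 39$
$\frac{-25 - 38}{r + 44} \left(-53\right) \left(-46\right) = \frac{-25 - 38}{39 + 44} \left(-53\right) \left(-46\right) = - \frac{63}{83} \left(-53\right) \left(-46\right) = \left(-63\right) \frac{1}{83} \left(-53\right) \left(-46\right) = \left(- \frac{63}{83}\right) \left(-53\right) \left(-46\right) = \frac{3339}{83} \left(-46\right) = - \frac{153594}{83}$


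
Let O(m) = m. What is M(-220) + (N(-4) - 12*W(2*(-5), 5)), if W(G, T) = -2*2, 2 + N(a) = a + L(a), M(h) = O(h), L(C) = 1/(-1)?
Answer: -179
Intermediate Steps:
L(C) = -1
M(h) = h
N(a) = -3 + a (N(a) = -2 + (a - 1) = -2 + (-1 + a) = -3 + a)
W(G, T) = -4
M(-220) + (N(-4) - 12*W(2*(-5), 5)) = -220 + ((-3 - 4) - 12*(-4)) = -220 + (-7 + 48) = -220 + 41 = -179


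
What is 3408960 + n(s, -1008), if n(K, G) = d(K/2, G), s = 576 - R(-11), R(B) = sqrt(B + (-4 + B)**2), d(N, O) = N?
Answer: 3409248 - sqrt(214)/2 ≈ 3.4092e+6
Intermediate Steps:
s = 576 - sqrt(214) (s = 576 - sqrt(-11 + (-4 - 11)**2) = 576 - sqrt(-11 + (-15)**2) = 576 - sqrt(-11 + 225) = 576 - sqrt(214) ≈ 561.37)
n(K, G) = K/2
3408960 + n(s, -1008) = 3408960 + (576 - sqrt(214))/2 = 3408960 + (288 - sqrt(214)/2) = 3409248 - sqrt(214)/2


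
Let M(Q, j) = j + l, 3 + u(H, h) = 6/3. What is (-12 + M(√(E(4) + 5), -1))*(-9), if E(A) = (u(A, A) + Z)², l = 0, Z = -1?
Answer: 117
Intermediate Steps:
u(H, h) = -1 (u(H, h) = -3 + 6/3 = -3 + 6*(⅓) = -3 + 2 = -1)
E(A) = 4 (E(A) = (-1 - 1)² = (-2)² = 4)
M(Q, j) = j (M(Q, j) = j + 0 = j)
(-12 + M(√(E(4) + 5), -1))*(-9) = (-12 - 1)*(-9) = -13*(-9) = 117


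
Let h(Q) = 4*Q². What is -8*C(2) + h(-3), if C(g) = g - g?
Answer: 36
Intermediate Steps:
C(g) = 0
-8*C(2) + h(-3) = -8*0 + 4*(-3)² = 0 + 4*9 = 0 + 36 = 36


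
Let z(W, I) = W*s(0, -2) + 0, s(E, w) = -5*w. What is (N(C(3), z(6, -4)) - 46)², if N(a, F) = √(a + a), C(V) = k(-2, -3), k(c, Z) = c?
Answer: 2112 - 184*I ≈ 2112.0 - 184.0*I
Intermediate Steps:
C(V) = -2
z(W, I) = 10*W (z(W, I) = W*(-5*(-2)) + 0 = W*10 + 0 = 10*W + 0 = 10*W)
N(a, F) = √2*√a (N(a, F) = √(2*a) = √2*√a)
(N(C(3), z(6, -4)) - 46)² = (√2*√(-2) - 46)² = (√2*(I*√2) - 46)² = (2*I - 46)² = (-46 + 2*I)²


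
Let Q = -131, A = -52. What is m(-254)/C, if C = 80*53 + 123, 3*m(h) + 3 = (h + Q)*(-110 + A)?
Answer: 20789/4363 ≈ 4.7648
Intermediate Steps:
m(h) = 7073 - 54*h (m(h) = -1 + ((h - 131)*(-110 - 52))/3 = -1 + ((-131 + h)*(-162))/3 = -1 + (21222 - 162*h)/3 = -1 + (7074 - 54*h) = 7073 - 54*h)
C = 4363 (C = 4240 + 123 = 4363)
m(-254)/C = (7073 - 54*(-254))/4363 = (7073 + 13716)*(1/4363) = 20789*(1/4363) = 20789/4363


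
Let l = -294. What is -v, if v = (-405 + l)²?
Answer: -488601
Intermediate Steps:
v = 488601 (v = (-405 - 294)² = (-699)² = 488601)
-v = -1*488601 = -488601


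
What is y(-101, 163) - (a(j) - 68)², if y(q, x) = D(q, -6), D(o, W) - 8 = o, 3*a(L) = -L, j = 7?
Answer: -45358/9 ≈ -5039.8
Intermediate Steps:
a(L) = -L/3 (a(L) = (-L)/3 = -L/3)
D(o, W) = 8 + o
y(q, x) = 8 + q
y(-101, 163) - (a(j) - 68)² = (8 - 101) - (-⅓*7 - 68)² = -93 - (-7/3 - 68)² = -93 - (-211/3)² = -93 - 1*44521/9 = -93 - 44521/9 = -45358/9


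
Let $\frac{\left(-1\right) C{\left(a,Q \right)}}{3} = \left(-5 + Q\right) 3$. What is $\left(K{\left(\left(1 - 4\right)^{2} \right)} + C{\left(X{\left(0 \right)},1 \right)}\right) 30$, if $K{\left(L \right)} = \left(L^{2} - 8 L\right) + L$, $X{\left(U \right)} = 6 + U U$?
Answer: $1620$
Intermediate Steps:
$X{\left(U \right)} = 6 + U^{2}$
$C{\left(a,Q \right)} = 45 - 9 Q$ ($C{\left(a,Q \right)} = - 3 \left(-5 + Q\right) 3 = - 3 \left(-15 + 3 Q\right) = 45 - 9 Q$)
$K{\left(L \right)} = L^{2} - 7 L$
$\left(K{\left(\left(1 - 4\right)^{2} \right)} + C{\left(X{\left(0 \right)},1 \right)}\right) 30 = \left(\left(1 - 4\right)^{2} \left(-7 + \left(1 - 4\right)^{2}\right) + \left(45 - 9\right)\right) 30 = \left(\left(-3\right)^{2} \left(-7 + \left(-3\right)^{2}\right) + \left(45 - 9\right)\right) 30 = \left(9 \left(-7 + 9\right) + 36\right) 30 = \left(9 \cdot 2 + 36\right) 30 = \left(18 + 36\right) 30 = 54 \cdot 30 = 1620$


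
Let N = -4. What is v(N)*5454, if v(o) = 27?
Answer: 147258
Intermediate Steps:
v(N)*5454 = 27*5454 = 147258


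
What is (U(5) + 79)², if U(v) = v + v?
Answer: 7921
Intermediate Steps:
U(v) = 2*v
(U(5) + 79)² = (2*5 + 79)² = (10 + 79)² = 89² = 7921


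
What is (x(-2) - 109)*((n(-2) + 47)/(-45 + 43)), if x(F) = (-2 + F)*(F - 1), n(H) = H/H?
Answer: 2328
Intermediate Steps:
n(H) = 1
x(F) = (-1 + F)*(-2 + F) (x(F) = (-2 + F)*(-1 + F) = (-1 + F)*(-2 + F))
(x(-2) - 109)*((n(-2) + 47)/(-45 + 43)) = ((2 + (-2)² - 3*(-2)) - 109)*((1 + 47)/(-45 + 43)) = ((2 + 4 + 6) - 109)*(48/(-2)) = (12 - 109)*(48*(-½)) = -97*(-24) = 2328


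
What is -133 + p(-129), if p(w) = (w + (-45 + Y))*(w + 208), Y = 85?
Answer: -7164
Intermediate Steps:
p(w) = (40 + w)*(208 + w) (p(w) = (w + (-45 + 85))*(w + 208) = (w + 40)*(208 + w) = (40 + w)*(208 + w))
-133 + p(-129) = -133 + (8320 + (-129)**2 + 248*(-129)) = -133 + (8320 + 16641 - 31992) = -133 - 7031 = -7164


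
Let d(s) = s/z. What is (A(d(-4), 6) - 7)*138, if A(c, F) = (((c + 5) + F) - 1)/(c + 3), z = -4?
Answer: -1173/2 ≈ -586.50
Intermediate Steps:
d(s) = -s/4 (d(s) = s/(-4) = s*(-¼) = -s/4)
A(c, F) = (4 + F + c)/(3 + c) (A(c, F) = (((5 + c) + F) - 1)/(3 + c) = ((5 + F + c) - 1)/(3 + c) = (4 + F + c)/(3 + c))
(A(d(-4), 6) - 7)*138 = ((4 + 6 - ¼*(-4))/(3 - ¼*(-4)) - 7)*138 = ((4 + 6 + 1)/(3 + 1) - 7)*138 = (11/4 - 7)*138 = -17/4*138 = -1173/2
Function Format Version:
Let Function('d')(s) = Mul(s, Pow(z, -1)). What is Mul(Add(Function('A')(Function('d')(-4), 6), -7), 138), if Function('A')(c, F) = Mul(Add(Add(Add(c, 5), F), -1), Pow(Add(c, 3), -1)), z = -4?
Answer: Rational(-1173, 2) ≈ -586.50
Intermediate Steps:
Function('d')(s) = Mul(Rational(-1, 4), s) (Function('d')(s) = Mul(s, Pow(-4, -1)) = Mul(s, Rational(-1, 4)) = Mul(Rational(-1, 4), s))
Function('A')(c, F) = Mul(Pow(Add(3, c), -1), Add(4, F, c)) (Function('A')(c, F) = Mul(Add(Add(Add(5, c), F), -1), Pow(Add(3, c), -1)) = Mul(Add(Add(5, F, c), -1), Pow(Add(3, c), -1)) = Mul(Add(4, F, c), Pow(Add(3, c), -1)) = Mul(Pow(Add(3, c), -1), Add(4, F, c)))
Mul(Add(Function('A')(Function('d')(-4), 6), -7), 138) = Mul(Add(Mul(Pow(Add(3, Mul(Rational(-1, 4), -4)), -1), Add(4, 6, Mul(Rational(-1, 4), -4))), -7), 138) = Mul(Add(Mul(Pow(Add(3, 1), -1), Add(4, 6, 1)), -7), 138) = Mul(Add(Mul(Pow(4, -1), 11), -7), 138) = Mul(Add(Mul(Rational(1, 4), 11), -7), 138) = Mul(Add(Rational(11, 4), -7), 138) = Mul(Rational(-17, 4), 138) = Rational(-1173, 2)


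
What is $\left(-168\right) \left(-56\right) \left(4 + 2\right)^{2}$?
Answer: $338688$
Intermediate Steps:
$\left(-168\right) \left(-56\right) \left(4 + 2\right)^{2} = 9408 \cdot 6^{2} = 9408 \cdot 36 = 338688$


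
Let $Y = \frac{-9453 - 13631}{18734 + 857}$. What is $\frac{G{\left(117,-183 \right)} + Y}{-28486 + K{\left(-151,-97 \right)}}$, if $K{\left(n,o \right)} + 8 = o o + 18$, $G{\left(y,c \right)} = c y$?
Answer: $\frac{419485985}{373541597} \approx 1.123$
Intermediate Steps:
$K{\left(n,o \right)} = 10 + o^{2}$ ($K{\left(n,o \right)} = -8 + \left(o o + 18\right) = -8 + \left(o^{2} + 18\right) = -8 + \left(18 + o^{2}\right) = 10 + o^{2}$)
$Y = - \frac{23084}{19591} \approx -1.1783$
$\frac{G{\left(117,-183 \right)} + Y}{-28486 + K{\left(-151,-97 \right)}} = \frac{\left(-183\right) 117 - \frac{23084}{19591}}{-28486 + \left(10 + \left(-97\right)^{2}\right)} = \frac{-21411 - \frac{23084}{19591}}{-28486 + \left(10 + 9409\right)} = - \frac{419485985}{19591 \left(-28486 + 9419\right)} = - \frac{419485985}{19591 \left(-19067\right)} = \left(- \frac{419485985}{19591}\right) \left(- \frac{1}{19067}\right) = \frac{419485985}{373541597}$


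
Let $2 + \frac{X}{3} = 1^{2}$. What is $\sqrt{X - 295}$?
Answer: $i \sqrt{298} \approx 17.263 i$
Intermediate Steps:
$X = -3$ ($X = -6 + 3 \cdot 1^{2} = -6 + 3 \cdot 1 = -6 + 3 = -3$)
$\sqrt{X - 295} = \sqrt{-3 - 295} = \sqrt{-298} = i \sqrt{298}$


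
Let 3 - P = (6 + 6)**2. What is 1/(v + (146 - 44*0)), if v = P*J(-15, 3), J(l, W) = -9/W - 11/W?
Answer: 1/1086 ≈ 0.00092081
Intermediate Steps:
J(l, W) = -20/W
P = -141 (P = 3 - (6 + 6)**2 = 3 - 1*12**2 = 3 - 1*144 = 3 - 144 = -141)
v = 940 (v = -(-2820)/3 = -141*(-20/3) = 940)
1/(v + (146 - 44*0)) = 1/(940 + (146 - 44*0)) = 1/(940 + (146 + 0)) = 1/(940 + 146) = 1/1086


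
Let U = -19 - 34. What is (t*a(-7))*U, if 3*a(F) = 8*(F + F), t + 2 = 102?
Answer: 593600/3 ≈ 1.9787e+5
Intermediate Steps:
t = 100 (t = -2 + 102 = 100)
a(F) = 16*F/3 (a(F) = (8*(F + F))/3 = (8*(2*F))/3 = (16*F)/3 = 16*F/3)
U = -53
(t*a(-7))*U = (100*((16/3)*(-7)))*(-53) = (100*(-112/3))*(-53) = -11200/3*(-53) = 593600/3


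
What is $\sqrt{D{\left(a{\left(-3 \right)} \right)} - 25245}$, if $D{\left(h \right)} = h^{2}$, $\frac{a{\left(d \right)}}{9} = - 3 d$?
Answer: $6 i \sqrt{519} \approx 136.69 i$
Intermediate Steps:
$a{\left(d \right)} = - 27 d$ ($a{\left(d \right)} = 9 \left(- 3 d\right) = - 27 d$)
$\sqrt{D{\left(a{\left(-3 \right)} \right)} - 25245} = \sqrt{\left(\left(-27\right) \left(-3\right)\right)^{2} - 25245} = \sqrt{81^{2} - 25245} = \sqrt{6561 - 25245} = \sqrt{-18684} = 6 i \sqrt{519}$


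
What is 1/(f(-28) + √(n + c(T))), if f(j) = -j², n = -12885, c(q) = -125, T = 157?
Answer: -392/313833 - I*√13010/627666 ≈ -0.0012491 - 0.00018172*I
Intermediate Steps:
1/(f(-28) + √(n + c(T))) = 1/(-1*(-28)² + √(-12885 - 125)) = 1/(-1*784 + √(-13010)) = 1/(-784 + I*√13010)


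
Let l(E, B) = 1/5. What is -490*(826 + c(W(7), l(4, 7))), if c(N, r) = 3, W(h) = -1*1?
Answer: -406210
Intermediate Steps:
l(E, B) = 1/5
W(h) = -1
-490*(826 + c(W(7), l(4, 7))) = -490*(826 + 3) = -490*829 = -406210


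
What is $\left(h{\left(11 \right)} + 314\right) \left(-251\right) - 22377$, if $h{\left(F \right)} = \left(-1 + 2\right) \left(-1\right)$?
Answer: $-100940$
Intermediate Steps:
$h{\left(F \right)} = -1$ ($h{\left(F \right)} = 1 \left(-1\right) = -1$)
$\left(h{\left(11 \right)} + 314\right) \left(-251\right) - 22377 = \left(-1 + 314\right) \left(-251\right) - 22377 = 313 \left(-251\right) - 22377 = -78563 - 22377 = -100940$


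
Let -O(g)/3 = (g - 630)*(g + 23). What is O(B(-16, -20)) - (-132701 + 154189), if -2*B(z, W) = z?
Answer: 36358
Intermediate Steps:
B(z, W) = -z/2
O(g) = -3*(-630 + g)*(23 + g) (O(g) = -3*(g - 630)*(g + 23) = -3*(-630 + g)*(23 + g))
O(B(-16, -20)) - (-132701 + 154189) = (43470 - 3*(-½*(-16))² + 1821*(-½*(-16))) - (-132701 + 154189) = (43470 - 3*8² + 1821*8) - 1*21488 = (43470 - 3*64 + 14568) - 21488 = (43470 - 192 + 14568) - 21488 = 57846 - 21488 = 36358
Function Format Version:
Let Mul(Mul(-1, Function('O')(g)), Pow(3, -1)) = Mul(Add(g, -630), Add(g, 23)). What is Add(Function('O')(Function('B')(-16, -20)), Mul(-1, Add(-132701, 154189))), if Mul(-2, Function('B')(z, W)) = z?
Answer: 36358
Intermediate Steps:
Function('B')(z, W) = Mul(Rational(-1, 2), z)
Function('O')(g) = Mul(-3, Add(-630, g), Add(23, g)) (Function('O')(g) = Mul(-3, Mul(Add(g, -630), Add(g, 23))) = Mul(-3, Mul(Add(-630, g), Add(23, g))) = Mul(-3, Add(-630, g), Add(23, g)))
Add(Function('O')(Function('B')(-16, -20)), Mul(-1, Add(-132701, 154189))) = Add(Add(43470, Mul(-3, Pow(Mul(Rational(-1, 2), -16), 2)), Mul(1821, Mul(Rational(-1, 2), -16))), Mul(-1, Add(-132701, 154189))) = Add(Add(43470, Mul(-3, Pow(8, 2)), Mul(1821, 8)), Mul(-1, 21488)) = Add(Add(43470, Mul(-3, 64), 14568), -21488) = Add(Add(43470, -192, 14568), -21488) = Add(57846, -21488) = 36358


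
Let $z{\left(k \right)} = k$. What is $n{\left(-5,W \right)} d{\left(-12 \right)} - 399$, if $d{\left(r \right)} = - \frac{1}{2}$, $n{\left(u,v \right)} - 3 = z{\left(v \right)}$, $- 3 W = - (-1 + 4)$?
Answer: $-401$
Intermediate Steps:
$W = 1$ ($W = - \frac{\left(-1\right) \left(-1 + 4\right)}{3} = - \frac{\left(-1\right) 3}{3} = \left(- \frac{1}{3}\right) \left(-3\right) = 1$)
$n{\left(u,v \right)} = 3 + v$
$d{\left(r \right)} = - \frac{1}{2}$ ($d{\left(r \right)} = \left(-1\right) \frac{1}{2} = - \frac{1}{2}$)
$n{\left(-5,W \right)} d{\left(-12 \right)} - 399 = \left(3 + 1\right) \left(- \frac{1}{2}\right) - 399 = 4 \left(- \frac{1}{2}\right) - 399 = -2 - 399 = -401$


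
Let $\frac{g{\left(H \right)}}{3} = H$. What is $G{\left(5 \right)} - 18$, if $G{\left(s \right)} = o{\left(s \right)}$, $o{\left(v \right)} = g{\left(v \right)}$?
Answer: $-3$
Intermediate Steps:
$g{\left(H \right)} = 3 H$
$o{\left(v \right)} = 3 v$
$G{\left(s \right)} = 3 s$
$G{\left(5 \right)} - 18 = 3 \cdot 5 - 18 = 15 - 18 = -3$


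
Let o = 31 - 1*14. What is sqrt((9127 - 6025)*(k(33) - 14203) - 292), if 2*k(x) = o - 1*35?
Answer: 2*I*sqrt(11021479) ≈ 6639.7*I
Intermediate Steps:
o = 17 (o = 31 - 14 = 17)
k(x) = -9 (k(x) = (17 - 1*35)/2 = (17 - 35)/2 = (1/2)*(-18) = -9)
sqrt((9127 - 6025)*(k(33) - 14203) - 292) = sqrt((9127 - 6025)*(-9 - 14203) - 292) = sqrt(3102*(-14212) - 292) = sqrt(-44085624 - 292) = sqrt(-44085916) = 2*I*sqrt(11021479)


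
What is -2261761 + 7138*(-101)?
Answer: -2982699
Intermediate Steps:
-2261761 + 7138*(-101) = -2261761 - 720938 = -2982699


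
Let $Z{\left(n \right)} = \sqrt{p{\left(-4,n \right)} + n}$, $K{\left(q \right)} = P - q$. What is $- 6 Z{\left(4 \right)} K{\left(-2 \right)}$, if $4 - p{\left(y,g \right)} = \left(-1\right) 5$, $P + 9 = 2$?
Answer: $30 \sqrt{13} \approx 108.17$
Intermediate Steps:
$P = -7$ ($P = -9 + 2 = -7$)
$p{\left(y,g \right)} = 9$ ($p{\left(y,g \right)} = 4 - \left(-1\right) 5 = 4 - -5 = 4 + 5 = 9$)
$K{\left(q \right)} = -7 - q$
$Z{\left(n \right)} = \sqrt{9 + n}$
$- 6 Z{\left(4 \right)} K{\left(-2 \right)} = - 6 \sqrt{9 + 4} \left(-7 - -2\right) = - 6 \sqrt{13} \left(-7 + 2\right) = - 6 \sqrt{13} \left(-5\right) = 30 \sqrt{13}$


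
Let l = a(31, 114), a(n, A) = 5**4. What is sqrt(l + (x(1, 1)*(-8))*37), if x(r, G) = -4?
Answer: 3*sqrt(201) ≈ 42.532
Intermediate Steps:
a(n, A) = 625
l = 625
sqrt(l + (x(1, 1)*(-8))*37) = sqrt(625 - 4*(-8)*37) = sqrt(625 + 32*37) = sqrt(625 + 1184) = sqrt(1809) = 3*sqrt(201)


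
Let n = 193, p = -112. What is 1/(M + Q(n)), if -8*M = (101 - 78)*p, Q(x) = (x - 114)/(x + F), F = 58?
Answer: 251/80901 ≈ 0.0031026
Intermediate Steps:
Q(x) = (-114 + x)/(58 + x) (Q(x) = (x - 114)/(x + 58) = (-114 + x)/(58 + x))
M = 322 (M = -(101 - 78)*(-112)/8 = -23*(-112)/8 = -⅛*(-2576) = 322)
1/(M + Q(n)) = 1/(322 + (-114 + 193)/(58 + 193)) = 1/(322 + 79/251) = 1/(80901/251) = 251/80901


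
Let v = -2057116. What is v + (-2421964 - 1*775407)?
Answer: -5254487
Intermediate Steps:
v + (-2421964 - 1*775407) = -2057116 + (-2421964 - 1*775407) = -2057116 + (-2421964 - 775407) = -2057116 - 3197371 = -5254487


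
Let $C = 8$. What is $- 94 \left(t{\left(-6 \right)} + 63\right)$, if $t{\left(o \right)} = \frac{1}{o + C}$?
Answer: $-5969$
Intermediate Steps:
$t{\left(o \right)} = \frac{1}{8 + o}$ ($t{\left(o \right)} = \frac{1}{o + 8} = \frac{1}{8 + o}$)
$- 94 \left(t{\left(-6 \right)} + 63\right) = - 94 \left(\frac{1}{8 - 6} + 63\right) = - 94 \left(\frac{1}{2} + 63\right) = \left(-94\right) \frac{127}{2} = -5969$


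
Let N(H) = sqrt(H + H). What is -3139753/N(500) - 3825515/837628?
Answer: -3825515/837628 - 3139753*sqrt(10)/100 ≈ -99292.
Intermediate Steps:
N(H) = sqrt(2)*sqrt(H) (N(H) = sqrt(2*H) = sqrt(2)*sqrt(H))
-3139753/N(500) - 3825515/837628 = -3139753*sqrt(10)/100 - 3825515/837628 = -3825515/837628 - 3139753*sqrt(10)/100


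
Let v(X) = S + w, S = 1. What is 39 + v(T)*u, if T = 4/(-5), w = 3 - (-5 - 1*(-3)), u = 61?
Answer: 405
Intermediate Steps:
w = 5 (w = 3 - (-5 + 3) = 3 - 1*(-2) = 3 + 2 = 5)
T = -4/5 (T = 4*(-1/5) = -4/5 ≈ -0.80000)
v(X) = 6 (v(X) = 1 + 5 = 6)
39 + v(T)*u = 39 + 6*61 = 39 + 366 = 405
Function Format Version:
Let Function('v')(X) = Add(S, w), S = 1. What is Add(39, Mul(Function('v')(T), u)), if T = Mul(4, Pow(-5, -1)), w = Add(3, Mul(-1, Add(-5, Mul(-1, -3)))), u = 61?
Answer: 405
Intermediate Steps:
w = 5 (w = Add(3, Mul(-1, Add(-5, 3))) = Add(3, Mul(-1, -2)) = Add(3, 2) = 5)
T = Rational(-4, 5) (T = Mul(4, Rational(-1, 5)) = Rational(-4, 5) ≈ -0.80000)
Function('v')(X) = 6 (Function('v')(X) = Add(1, 5) = 6)
Add(39, Mul(Function('v')(T), u)) = Add(39, Mul(6, 61)) = Add(39, 366) = 405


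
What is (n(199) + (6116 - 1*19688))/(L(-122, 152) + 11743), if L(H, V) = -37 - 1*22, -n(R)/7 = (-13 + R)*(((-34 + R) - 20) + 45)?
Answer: -65238/2921 ≈ -22.334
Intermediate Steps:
n(R) = -7*(-13 + R)*(-9 + R) (n(R) = -7*(-13 + R)*(((-34 + R) - 20) + 45) = -7*(-13 + R)*((-54 + R) + 45) = -7*(-13 + R)*(-9 + R))
L(H, V) = -59 (L(H, V) = -37 - 22 = -59)
(n(199) + (6116 - 1*19688))/(L(-122, 152) + 11743) = ((-819 - 7*199**2 + 154*199) + (6116 - 1*19688))/(-59 + 11743) = ((-819 - 7*39601 + 30646) + (6116 - 19688))/11684 = ((-819 - 277207 + 30646) - 13572)*(1/11684) = (-247380 - 13572)*(1/11684) = -260952*1/11684 = -65238/2921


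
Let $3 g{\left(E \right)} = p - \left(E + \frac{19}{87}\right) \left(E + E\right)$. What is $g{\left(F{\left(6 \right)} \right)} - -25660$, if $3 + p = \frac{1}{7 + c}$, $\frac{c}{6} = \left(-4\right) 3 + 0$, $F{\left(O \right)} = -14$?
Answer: $\frac{433122668}{16965} \approx 25530.0$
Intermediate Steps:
$c = -72$ ($c = 6 \left(\left(-4\right) 3 + 0\right) = 6 \left(-12 + 0\right) = 6 \left(-12\right) = -72$)
$p = - \frac{196}{65}$ ($p = -3 + \frac{1}{7 - 72} = -3 + \frac{1}{-65} = -3 - \frac{1}{65} = - \frac{196}{65} \approx -3.0154$)
$g{\left(E \right)} = - \frac{196}{195} - \frac{2 E \left(\frac{19}{87} + E\right)}{3}$ ($g{\left(E \right)} = \frac{- \frac{196}{65} - \left(E + \frac{19}{87}\right) \left(E + E\right)}{3} = \frac{- \frac{196}{65} - \left(E + 19 \cdot \frac{1}{87}\right) 2 E}{3} = \frac{- \frac{196}{65} - \left(E + \frac{19}{87}\right) 2 E}{3} = \frac{- \frac{196}{65} - \left(\frac{19}{87} + E\right) 2 E}{3} = \frac{- \frac{196}{65} - 2 E \left(\frac{19}{87} + E\right)}{3} = - \frac{196}{195} - \frac{2 E \left(\frac{19}{87} + E\right)}{3}$)
$g{\left(F{\left(6 \right)} \right)} - -25660 = \left(- \frac{196}{195} - - \frac{532}{261} - \frac{2 \left(-14\right)^{2}}{3}\right) - -25660 = \left(- \frac{196}{195} + \frac{532}{261} - \frac{392}{3}\right) + 25660 = - \frac{2199232}{16965} + 25660 = \frac{433122668}{16965}$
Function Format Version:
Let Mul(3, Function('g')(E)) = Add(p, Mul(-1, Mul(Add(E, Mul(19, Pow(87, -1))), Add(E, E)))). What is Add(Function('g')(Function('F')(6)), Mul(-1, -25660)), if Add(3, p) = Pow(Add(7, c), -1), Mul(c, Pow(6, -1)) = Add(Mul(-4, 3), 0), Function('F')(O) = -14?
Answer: Rational(433122668, 16965) ≈ 25530.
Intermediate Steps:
c = -72 (c = Mul(6, Add(Mul(-4, 3), 0)) = Mul(6, Add(-12, 0)) = Mul(6, -12) = -72)
p = Rational(-196, 65) (p = Add(-3, Pow(Add(7, -72), -1)) = Add(-3, Pow(-65, -1)) = Add(-3, Rational(-1, 65)) = Rational(-196, 65) ≈ -3.0154)
Function('g')(E) = Add(Rational(-196, 195), Mul(Rational(-2, 3), E, Add(Rational(19, 87), E))) (Function('g')(E) = Mul(Rational(1, 3), Add(Rational(-196, 65), Mul(-1, Mul(Add(E, Mul(19, Pow(87, -1))), Add(E, E))))) = Mul(Rational(1, 3), Add(Rational(-196, 65), Mul(-1, Mul(Add(E, Mul(19, Rational(1, 87))), Mul(2, E))))) = Mul(Rational(1, 3), Add(Rational(-196, 65), Mul(-1, Mul(Add(E, Rational(19, 87)), Mul(2, E))))) = Mul(Rational(1, 3), Add(Rational(-196, 65), Mul(-1, Mul(Add(Rational(19, 87), E), Mul(2, E))))) = Mul(Rational(1, 3), Add(Rational(-196, 65), Mul(-1, Mul(2, E, Add(Rational(19, 87), E))))) = Mul(Rational(1, 3), Add(Rational(-196, 65), Mul(-2, E, Add(Rational(19, 87), E)))) = Add(Rational(-196, 195), Mul(Rational(-2, 3), E, Add(Rational(19, 87), E))))
Add(Function('g')(Function('F')(6)), Mul(-1, -25660)) = Add(Add(Rational(-196, 195), Mul(Rational(-38, 261), -14), Mul(Rational(-2, 3), Pow(-14, 2))), Mul(-1, -25660)) = Add(Add(Rational(-196, 195), Rational(532, 261), Mul(Rational(-2, 3), 196)), 25660) = Add(Add(Rational(-196, 195), Rational(532, 261), Rational(-392, 3)), 25660) = Add(Rational(-2199232, 16965), 25660) = Rational(433122668, 16965)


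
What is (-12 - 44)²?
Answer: 3136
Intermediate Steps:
(-12 - 44)² = (-56)² = 3136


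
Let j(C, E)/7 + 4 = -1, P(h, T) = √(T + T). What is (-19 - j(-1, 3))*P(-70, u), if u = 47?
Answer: 16*√94 ≈ 155.13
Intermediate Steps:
P(h, T) = √2*√T (P(h, T) = √(2*T) = √2*√T)
j(C, E) = -35 (j(C, E) = -28 + 7*(-1) = -28 - 7 = -35)
(-19 - j(-1, 3))*P(-70, u) = (-19 - 1*(-35))*(√2*√47) = (-19 + 35)*√94 = 16*√94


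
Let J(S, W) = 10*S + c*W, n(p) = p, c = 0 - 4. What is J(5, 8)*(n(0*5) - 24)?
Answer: -432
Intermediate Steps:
c = -4
J(S, W) = -4*W + 10*S (J(S, W) = 10*S - 4*W = -4*W + 10*S)
J(5, 8)*(n(0*5) - 24) = (-4*8 + 10*5)*(0*5 - 24) = (-32 + 50)*(0 - 24) = 18*(-24) = -432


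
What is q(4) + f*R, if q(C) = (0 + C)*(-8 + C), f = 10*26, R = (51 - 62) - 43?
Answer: -14056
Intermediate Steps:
R = -54 (R = -11 - 43 = -54)
f = 260
q(C) = C*(-8 + C)
q(4) + f*R = 4*(-8 + 4) + 260*(-54) = 4*(-4) - 14040 = -16 - 14040 = -14056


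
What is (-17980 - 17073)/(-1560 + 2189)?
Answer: -35053/629 ≈ -55.728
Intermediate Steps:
(-17980 - 17073)/(-1560 + 2189) = -35053/629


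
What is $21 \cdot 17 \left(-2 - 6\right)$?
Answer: $-2856$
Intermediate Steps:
$21 \cdot 17 \left(-2 - 6\right) = 357 \left(-2 - 6\right) = 357 \left(-8\right) = -2856$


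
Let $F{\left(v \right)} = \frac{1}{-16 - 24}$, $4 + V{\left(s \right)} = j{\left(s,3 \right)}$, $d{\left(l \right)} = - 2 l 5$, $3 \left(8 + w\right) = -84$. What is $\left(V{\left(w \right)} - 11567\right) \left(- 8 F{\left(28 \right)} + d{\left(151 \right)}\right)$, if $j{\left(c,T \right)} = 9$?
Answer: $\frac{87281538}{5} \approx 1.7456 \cdot 10^{7}$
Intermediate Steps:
$w = -36$ ($w = -8 + \frac{1}{3} \left(-84\right) = -8 - 28 = -36$)
$d{\left(l \right)} = - 10 l$
$V{\left(s \right)} = 5$ ($V{\left(s \right)} = -4 + 9 = 5$)
$F{\left(v \right)} = - \frac{1}{40}$ ($F{\left(v \right)} = \frac{1}{-40} = - \frac{1}{40}$)
$\left(V{\left(w \right)} - 11567\right) \left(- 8 F{\left(28 \right)} + d{\left(151 \right)}\right) = \left(5 - 11567\right) \left(\left(-8\right) \left(- \frac{1}{40}\right) - 1510\right) = - 11562 \left(\frac{1}{5} - 1510\right) = \left(-11562\right) \left(- \frac{7549}{5}\right) = \frac{87281538}{5}$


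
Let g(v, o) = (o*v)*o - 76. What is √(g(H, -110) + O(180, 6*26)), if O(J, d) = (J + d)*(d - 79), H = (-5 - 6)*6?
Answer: 2*I*√193201 ≈ 879.09*I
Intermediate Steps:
H = -66 (H = -11*6 = -66)
g(v, o) = -76 + v*o² (g(v, o) = v*o² - 76 = -76 + v*o²)
O(J, d) = (-79 + d)*(J + d) (O(J, d) = (J + d)*(-79 + d) = (-79 + d)*(J + d))
√(g(H, -110) + O(180, 6*26)) = √((-76 - 66*(-110)²) + ((6*26)² - 79*180 - 474*26 + 180*(6*26))) = √((-76 - 66*12100) + (156² - 14220 - 79*156 + 180*156)) = √((-76 - 798600) + (24336 - 14220 - 12324 + 28080)) = √(-798676 + 25872) = √(-772804) = 2*I*√193201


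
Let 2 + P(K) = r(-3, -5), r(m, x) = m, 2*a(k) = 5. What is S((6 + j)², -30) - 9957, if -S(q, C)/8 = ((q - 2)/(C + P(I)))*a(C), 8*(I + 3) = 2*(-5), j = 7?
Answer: -69031/7 ≈ -9861.6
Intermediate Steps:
a(k) = 5/2 (a(k) = (½)*5 = 5/2)
I = -17/4 (I = -3 + (2*(-5))/8 = -3 + (⅛)*(-10) = -3 - 5/4 = -17/4 ≈ -4.2500)
P(K) = -5 (P(K) = -2 - 3 = -5)
S(q, C) = -20*(-2 + q)/(-5 + C) (S(q, C) = -8*(q - 2)/(C - 5)*5/2 = -8*(-2 + q)/(-5 + C)*5/2 = -20*(-2 + q)/(-5 + C))
S((6 + j)², -30) - 9957 = 20*(2 - (6 + 7)²)/(-5 - 30) - 9957 = 20*(2 - 1*13²)/(-35) - 9957 = 20*(-1/35)*(2 - 1*169) - 9957 = 20*(-1/35)*(2 - 169) - 9957 = 20*(-1/35)*(-167) - 9957 = 668/7 - 9957 = -69031/7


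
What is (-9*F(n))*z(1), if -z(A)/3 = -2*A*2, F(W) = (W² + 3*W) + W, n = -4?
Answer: 0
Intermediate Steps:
F(W) = W² + 4*W
z(A) = 12*A (z(A) = -3*(-2*A)*2 = -(-12)*A = 12*A)
(-9*F(n))*z(1) = (-(-36)*(4 - 4))*(12*1) = -(-36)*0*12 = -9*0*12 = 0*12 = 0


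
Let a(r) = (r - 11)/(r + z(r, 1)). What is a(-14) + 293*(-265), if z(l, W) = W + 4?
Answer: -698780/9 ≈ -77642.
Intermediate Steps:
z(l, W) = 4 + W
a(r) = (-11 + r)/(5 + r) (a(r) = (r - 11)/(r + (4 + 1)) = (-11 + r)/(r + 5) = (-11 + r)/(5 + r))
a(-14) + 293*(-265) = (-11 - 14)/(5 - 14) + 293*(-265) = -25/(-9) - 77645 = -1/9*(-25) - 77645 = 25/9 - 77645 = -698780/9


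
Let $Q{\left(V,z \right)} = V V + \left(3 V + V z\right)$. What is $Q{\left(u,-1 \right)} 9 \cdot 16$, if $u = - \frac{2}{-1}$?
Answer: $1152$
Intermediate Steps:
$u = 2$ ($u = \left(-2\right) \left(-1\right) = 2$)
$Q{\left(V,z \right)} = V^{2} + 3 V + V z$ ($Q{\left(V,z \right)} = V^{2} + \left(3 V + V z\right) = V^{2} + 3 V + V z$)
$Q{\left(u,-1 \right)} 9 \cdot 16 = 2 \left(3 + 2 - 1\right) 9 \cdot 16 = 2 \cdot 4 \cdot 9 \cdot 16 = 8 \cdot 9 \cdot 16 = 72 \cdot 16 = 1152$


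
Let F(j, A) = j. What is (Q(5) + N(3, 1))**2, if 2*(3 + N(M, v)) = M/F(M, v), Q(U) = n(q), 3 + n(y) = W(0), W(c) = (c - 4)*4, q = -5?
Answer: 1849/4 ≈ 462.25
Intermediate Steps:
W(c) = -16 + 4*c (W(c) = (-4 + c)*4 = -16 + 4*c)
n(y) = -19 (n(y) = -3 + (-16 + 4*0) = -3 + (-16 + 0) = -3 - 16 = -19)
Q(U) = -19
N(M, v) = -5/2 (N(M, v) = -3 + (M/M)/2 = -3 + (1/2)*1 = -3 + 1/2 = -5/2)
(Q(5) + N(3, 1))**2 = (-19 - 5/2)**2 = (-43/2)**2 = 1849/4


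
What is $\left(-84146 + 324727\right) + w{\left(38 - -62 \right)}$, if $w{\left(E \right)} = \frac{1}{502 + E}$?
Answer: $\frac{144829763}{602} \approx 2.4058 \cdot 10^{5}$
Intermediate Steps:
$\left(-84146 + 324727\right) + w{\left(38 - -62 \right)} = \left(-84146 + 324727\right) + \frac{1}{502 + \left(38 - -62\right)} = 240581 + \frac{1}{502 + \left(38 + 62\right)} = 240581 + \frac{1}{502 + 100} = 240581 + \frac{1}{602} = \frac{144829763}{602}$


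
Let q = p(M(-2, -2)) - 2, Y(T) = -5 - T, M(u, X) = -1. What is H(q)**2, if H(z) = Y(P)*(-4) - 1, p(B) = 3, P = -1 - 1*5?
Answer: 25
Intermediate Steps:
P = -6 (P = -1 - 5 = -6)
q = 1 (q = 3 - 2 = 1)
H(z) = -5 (H(z) = (-5 - 1*(-6))*(-4) - 1 = (-5 + 6)*(-4) - 1 = 1*(-4) - 1 = -4 - 1 = -5)
H(q)**2 = (-5)**2 = 25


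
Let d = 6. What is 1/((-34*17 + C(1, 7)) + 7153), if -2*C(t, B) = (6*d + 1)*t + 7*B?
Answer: 1/6532 ≈ 0.00015309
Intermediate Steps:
C(t, B) = -37*t/2 - 7*B/2 (C(t, B) = -((6*6 + 1)*t + 7*B)/2 = -((36 + 1)*t + 7*B)/2 = -(37*t + 7*B)/2 = -(7*B + 37*t)/2 = -37*t/2 - 7*B/2)
1/((-34*17 + C(1, 7)) + 7153) = 1/((-34*17 + (-37/2*1 - 7/2*7)) + 7153) = 1/((-578 + (-37/2 - 49/2)) + 7153) = 1/((-578 - 43) + 7153) = 1/(-621 + 7153) = 1/6532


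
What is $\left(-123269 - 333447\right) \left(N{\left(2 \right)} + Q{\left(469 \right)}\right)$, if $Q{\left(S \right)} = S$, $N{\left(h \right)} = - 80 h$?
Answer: $-141125244$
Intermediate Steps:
$\left(-123269 - 333447\right) \left(N{\left(2 \right)} + Q{\left(469 \right)}\right) = \left(-123269 - 333447\right) \left(\left(-80\right) 2 + 469\right) = - 456716 \left(-160 + 469\right) = \left(-456716\right) 309 = -141125244$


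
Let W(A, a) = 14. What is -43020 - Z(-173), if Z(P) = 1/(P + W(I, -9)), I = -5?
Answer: -6840179/159 ≈ -43020.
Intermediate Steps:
Z(P) = 1/(14 + P) (Z(P) = 1/(P + 14) = 1/(14 + P))
-43020 - Z(-173) = -43020 - 1/(14 - 173) = -43020 - 1/(-159) = -43020 - 1*(-1/159) = -43020 + 1/159 = -6840179/159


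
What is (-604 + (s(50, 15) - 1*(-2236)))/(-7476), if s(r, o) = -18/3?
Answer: -271/1246 ≈ -0.21750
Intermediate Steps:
s(r, o) = -6 (s(r, o) = -18*⅓ = -6)
(-604 + (s(50, 15) - 1*(-2236)))/(-7476) = (-604 + (-6 - 1*(-2236)))/(-7476) = (-604 + (-6 + 2236))*(-1/7476) = (-604 + 2230)*(-1/7476) = 1626*(-1/7476) = -271/1246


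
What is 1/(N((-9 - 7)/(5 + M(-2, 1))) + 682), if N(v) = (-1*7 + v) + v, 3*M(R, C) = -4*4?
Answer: 1/771 ≈ 0.0012970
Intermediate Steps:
M(R, C) = -16/3 (M(R, C) = (-4*4)/3 = (⅓)*(-16) = -16/3)
N(v) = -7 + 2*v (N(v) = (-7 + v) + v = -7 + 2*v)
1/(N((-9 - 7)/(5 + M(-2, 1))) + 682) = 1/((-7 + 2*((-9 - 7)/(5 - 16/3))) + 682) = 1/((-7 + 2*(-16/(-⅓))) + 682) = 1/((-7 + 2*(-16*(-3))) + 682) = 1/((-7 + 2*48) + 682) = 1/((-7 + 96) + 682) = 1/(89 + 682) = 1/771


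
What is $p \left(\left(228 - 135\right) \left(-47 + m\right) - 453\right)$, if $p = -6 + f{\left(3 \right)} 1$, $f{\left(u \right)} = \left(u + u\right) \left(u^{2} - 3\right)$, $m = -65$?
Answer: $-326070$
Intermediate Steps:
$f{\left(u \right)} = 2 u \left(-3 + u^{2}\right)$
$p = 30$ ($p = -6 + 2 \cdot 3 \left(-3 + 3^{2}\right) 1 = -6 + 2 \cdot 3 \left(-3 + 9\right) 1 = -6 + 2 \cdot 3 \cdot 6 \cdot 1 = -6 + 36 \cdot 1 = -6 + 36 = 30$)
$p \left(\left(228 - 135\right) \left(-47 + m\right) - 453\right) = 30 \left(\left(228 - 135\right) \left(-47 - 65\right) - 453\right) = 30 \left(93 \left(-112\right) - 453\right) = 30 \left(-10416 - 453\right) = 30 \left(-10869\right) = -326070$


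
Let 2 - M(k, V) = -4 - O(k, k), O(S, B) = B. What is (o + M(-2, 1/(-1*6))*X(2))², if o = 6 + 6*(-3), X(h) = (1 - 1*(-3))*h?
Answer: 400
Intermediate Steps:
X(h) = 4*h (X(h) = (1 + 3)*h = 4*h)
o = -12 (o = 6 - 18 = -12)
M(k, V) = 6 + k (M(k, V) = 2 - (-4 - k) = 2 + (4 + k) = 6 + k)
(o + M(-2, 1/(-1*6))*X(2))² = (-12 + (6 - 2)*(4*2))² = (-12 + 4*8)² = (-12 + 32)² = 20² = 400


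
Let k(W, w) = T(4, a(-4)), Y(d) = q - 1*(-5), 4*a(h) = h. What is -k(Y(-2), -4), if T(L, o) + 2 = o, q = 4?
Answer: 3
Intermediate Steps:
a(h) = h/4
T(L, o) = -2 + o
Y(d) = 9 (Y(d) = 4 - 1*(-5) = 4 + 5 = 9)
k(W, w) = -3 (k(W, w) = -2 + (1/4)*(-4) = -2 - 1 = -3)
-k(Y(-2), -4) = -1*(-3) = 3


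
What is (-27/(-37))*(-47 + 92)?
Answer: 1215/37 ≈ 32.838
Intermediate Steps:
(-27/(-37))*(-47 + 92) = -27*(-1/37)*45 = (27/37)*45 = 1215/37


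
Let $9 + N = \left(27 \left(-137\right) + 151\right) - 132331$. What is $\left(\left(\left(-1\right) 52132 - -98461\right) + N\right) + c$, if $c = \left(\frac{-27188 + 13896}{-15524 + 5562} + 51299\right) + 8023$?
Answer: $- \frac{150603851}{4981} \approx -30236.0$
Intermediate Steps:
$N = -135888$ ($N = -9 + \left(\left(27 \left(-137\right) + 151\right) - 132331\right) = -9 + \left(\left(-3699 + 151\right) - 132331\right) = -9 - 135879 = -135888$)
$c = \frac{295489528}{4981}$ ($c = \left(- \frac{13292}{-9962} + 51299\right) + 8023 = \left(\left(-13292\right) \left(- \frac{1}{9962}\right) + 51299\right) + 8023 = \left(\frac{6646}{4981} + 51299\right) + 8023 = \frac{255526965}{4981} + 8023 = \frac{295489528}{4981} \approx 59323.0$)
$\left(\left(\left(-1\right) 52132 - -98461\right) + N\right) + c = \left(\left(\left(-1\right) 52132 - -98461\right) - 135888\right) + \frac{295489528}{4981} = \left(\left(-52132 + 98461\right) - 135888\right) + \frac{295489528}{4981} = \left(46329 - 135888\right) + \frac{295489528}{4981} = -89559 + \frac{295489528}{4981} = - \frac{150603851}{4981}$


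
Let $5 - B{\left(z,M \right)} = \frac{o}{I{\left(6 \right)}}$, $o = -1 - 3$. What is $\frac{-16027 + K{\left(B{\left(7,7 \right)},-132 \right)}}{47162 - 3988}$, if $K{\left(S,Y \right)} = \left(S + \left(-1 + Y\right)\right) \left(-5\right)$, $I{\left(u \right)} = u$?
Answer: $- \frac{46171}{129522} \approx -0.35647$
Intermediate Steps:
$o = -4$
$B{\left(z,M \right)} = \frac{17}{3}$ ($B{\left(z,M \right)} = 5 - - \frac{4}{6} = 5 - \left(-4\right) \frac{1}{6} = 5 - - \frac{2}{3} = 5 + \frac{2}{3} = \frac{17}{3}$)
$K{\left(S,Y \right)} = 5 - 5 S - 5 Y$ ($K{\left(S,Y \right)} = \left(-1 + S + Y\right) \left(-5\right) = 5 - 5 S - 5 Y$)
$\frac{-16027 + K{\left(B{\left(7,7 \right)},-132 \right)}}{47162 - 3988} = \frac{-16027 - - \frac{1910}{3}}{47162 - 3988} = \frac{-16027 + \left(5 - \frac{85}{3} + 660\right)}{43174} = \left(-16027 + \frac{1910}{3}\right) \frac{1}{43174} = \left(- \frac{46171}{3}\right) \frac{1}{43174} = - \frac{46171}{129522}$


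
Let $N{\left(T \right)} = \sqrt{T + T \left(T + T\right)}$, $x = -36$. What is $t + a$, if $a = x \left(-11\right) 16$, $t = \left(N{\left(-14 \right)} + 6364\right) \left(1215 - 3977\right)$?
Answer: $-17571032 - 8286 \sqrt{42} \approx -1.7625 \cdot 10^{7}$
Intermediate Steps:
$N{\left(T \right)} = \sqrt{T + 2 T^{2}}$ ($N{\left(T \right)} = \sqrt{T + T 2 T} = \sqrt{T + 2 T^{2}}$)
$t = -17577368 - 8286 \sqrt{42}$ ($t = \left(\sqrt{- 14 \left(1 + 2 \left(-14\right)\right)} + 6364\right) \left(1215 - 3977\right) = \left(\sqrt{- 14 \left(1 - 28\right)} + 6364\right) \left(-2762\right) = \left(\sqrt{\left(-14\right) \left(-27\right)} + 6364\right) \left(-2762\right) = \left(\sqrt{378} + 6364\right) \left(-2762\right) = \left(3 \sqrt{42} + 6364\right) \left(-2762\right) = \left(6364 + 3 \sqrt{42}\right) \left(-2762\right) = -17577368 - 8286 \sqrt{42} \approx -1.7631 \cdot 10^{7}$)
$a = 6336$ ($a = \left(-36\right) \left(-11\right) 16 = 396 \cdot 16 = 6336$)
$t + a = \left(-17577368 - 8286 \sqrt{42}\right) + 6336 = -17571032 - 8286 \sqrt{42}$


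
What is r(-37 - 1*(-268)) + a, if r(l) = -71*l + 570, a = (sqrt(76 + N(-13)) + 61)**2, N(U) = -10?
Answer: -12044 + 122*sqrt(66) ≈ -11053.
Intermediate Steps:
a = (61 + sqrt(66))**2 (a = (sqrt(76 - 10) + 61)**2 = (sqrt(66) + 61)**2 = (61 + sqrt(66))**2 ≈ 4778.1)
r(l) = 570 - 71*l
r(-37 - 1*(-268)) + a = (570 - 71*(-37 - 1*(-268))) + (61 + sqrt(66))**2 = (570 - 71*(-37 + 268)) + (61 + sqrt(66))**2 = (570 - 71*231) + (61 + sqrt(66))**2 = (570 - 16401) + (61 + sqrt(66))**2 = -15831 + (61 + sqrt(66))**2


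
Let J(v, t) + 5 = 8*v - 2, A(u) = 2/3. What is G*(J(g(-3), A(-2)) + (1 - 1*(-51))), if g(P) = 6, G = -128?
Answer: -11904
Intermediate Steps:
A(u) = ⅔ (A(u) = 2*(⅓) = ⅔)
J(v, t) = -7 + 8*v (J(v, t) = -5 + (8*v - 2) = -5 + (-2 + 8*v) = -7 + 8*v)
G*(J(g(-3), A(-2)) + (1 - 1*(-51))) = -128*((-7 + 8*6) + (1 - 1*(-51))) = -128*((-7 + 48) + (1 + 51)) = -128*(41 + 52) = -128*93 = -11904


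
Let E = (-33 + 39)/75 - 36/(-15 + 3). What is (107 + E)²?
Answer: 7573504/625 ≈ 12118.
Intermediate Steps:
E = 77/25 (E = 6*(1/75) - 36/(-12) = 2/25 - 36*(-1/12) = 2/25 + 3 = 77/25 ≈ 3.0800)
(107 + E)² = (107 + 77/25)² = (2752/25)² = 7573504/625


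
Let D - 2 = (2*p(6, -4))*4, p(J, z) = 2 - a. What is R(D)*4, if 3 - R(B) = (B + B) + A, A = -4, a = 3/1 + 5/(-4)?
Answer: -4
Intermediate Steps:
a = 7/4 (a = 3*1 + 5*(-1/4) = 3 - 5/4 = 7/4 ≈ 1.7500)
p(J, z) = 1/4 (p(J, z) = 2 - 1*7/4 = 2 - 7/4 = 1/4)
D = 4 (D = 2 + (2*(1/4))*4 = 2 + (1/2)*4 = 2 + 2 = 4)
R(B) = 7 - 2*B (R(B) = 3 - ((B + B) - 4) = 3 - (2*B - 4) = 3 - (-4 + 2*B) = 3 + (4 - 2*B) = 7 - 2*B)
R(D)*4 = (7 - 2*4)*4 = (7 - 8)*4 = -1*4 = -4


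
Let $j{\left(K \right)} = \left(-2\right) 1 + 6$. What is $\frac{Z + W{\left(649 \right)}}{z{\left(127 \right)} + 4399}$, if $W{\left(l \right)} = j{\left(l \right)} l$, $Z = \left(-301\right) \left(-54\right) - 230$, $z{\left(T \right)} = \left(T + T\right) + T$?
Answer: $\frac{931}{239} \approx 3.8954$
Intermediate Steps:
$j{\left(K \right)} = 4$ ($j{\left(K \right)} = -2 + 6 = 4$)
$z{\left(T \right)} = 3 T$ ($z{\left(T \right)} = 2 T + T = 3 T$)
$Z = 16024$ ($Z = 16254 - 230 = 16024$)
$W{\left(l \right)} = 4 l$
$\frac{Z + W{\left(649 \right)}}{z{\left(127 \right)} + 4399} = \frac{16024 + 4 \cdot 649}{3 \cdot 127 + 4399} = \frac{16024 + 2596}{381 + 4399} = \frac{18620}{4780} = 18620 \cdot \frac{1}{4780} = \frac{931}{239}$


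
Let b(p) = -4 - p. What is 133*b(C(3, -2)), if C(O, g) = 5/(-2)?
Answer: -399/2 ≈ -199.50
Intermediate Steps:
C(O, g) = -5/2 (C(O, g) = 5*(-½) = -5/2)
133*b(C(3, -2)) = 133*(-4 - 1*(-5/2)) = 133*(-4 + 5/2) = 133*(-3/2) = -399/2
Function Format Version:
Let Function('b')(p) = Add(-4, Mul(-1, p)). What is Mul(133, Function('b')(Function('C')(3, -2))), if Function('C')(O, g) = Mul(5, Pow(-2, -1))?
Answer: Rational(-399, 2) ≈ -199.50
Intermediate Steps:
Function('C')(O, g) = Rational(-5, 2) (Function('C')(O, g) = Mul(5, Rational(-1, 2)) = Rational(-5, 2))
Mul(133, Function('b')(Function('C')(3, -2))) = Mul(133, Add(-4, Mul(-1, Rational(-5, 2)))) = Mul(133, Add(-4, Rational(5, 2))) = Mul(133, Rational(-3, 2)) = Rational(-399, 2)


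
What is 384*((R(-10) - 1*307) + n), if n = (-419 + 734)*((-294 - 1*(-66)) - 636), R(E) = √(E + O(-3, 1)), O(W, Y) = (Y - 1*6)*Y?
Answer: -104627328 + 384*I*√15 ≈ -1.0463e+8 + 1487.2*I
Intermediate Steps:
O(W, Y) = Y*(-6 + Y) (O(W, Y) = (Y - 6)*Y = (-6 + Y)*Y = Y*(-6 + Y))
R(E) = √(-5 + E) (R(E) = √(E + 1*(-6 + 1)) = √(E + 1*(-5)) = √(E - 5) = √(-5 + E))
n = -272160 (n = 315*((-294 + 66) - 636) = 315*(-228 - 636) = 315*(-864) = -272160)
384*((R(-10) - 1*307) + n) = 384*((√(-5 - 10) - 1*307) - 272160) = 384*((√(-15) - 307) - 272160) = 384*((I*√15 - 307) - 272160) = 384*((-307 + I*√15) - 272160) = 384*(-272467 + I*√15) = -104627328 + 384*I*√15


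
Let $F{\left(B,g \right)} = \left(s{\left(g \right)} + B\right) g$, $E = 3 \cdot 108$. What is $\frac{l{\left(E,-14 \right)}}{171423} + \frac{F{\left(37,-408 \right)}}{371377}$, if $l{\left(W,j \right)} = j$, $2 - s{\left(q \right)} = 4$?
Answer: $- \frac{350445674}{9094651353} \approx -0.038533$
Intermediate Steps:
$E = 324$
$s{\left(q \right)} = -2$ ($s{\left(q \right)} = 2 - 4 = -2$)
$F{\left(B,g \right)} = g \left(-2 + B\right)$ ($F{\left(B,g \right)} = \left(-2 + B\right) g = g \left(-2 + B\right)$)
$\frac{l{\left(E,-14 \right)}}{171423} + \frac{F{\left(37,-408 \right)}}{371377} = - \frac{14}{171423} + \frac{\left(-408\right) \left(-2 + 37\right)}{371377} = \left(-14\right) \frac{1}{171423} + \left(-408\right) 35 \cdot \frac{1}{371377} = - \frac{2}{24489} - \frac{14280}{371377} = - \frac{350445674}{9094651353}$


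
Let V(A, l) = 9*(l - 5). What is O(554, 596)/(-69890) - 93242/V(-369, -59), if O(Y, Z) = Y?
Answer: 1629091069/10064160 ≈ 161.87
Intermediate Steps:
V(A, l) = -45 + 9*l (V(A, l) = 9*(-5 + l) = -45 + 9*l)
O(554, 596)/(-69890) - 93242/V(-369, -59) = 554/(-69890) - 93242/(-45 + 9*(-59)) = 554*(-1/69890) - 93242/(-45 - 531) = -277/34945 - 93242/(-576) = -277/34945 - 93242*(-1/576) = -277/34945 + 46621/288 = 1629091069/10064160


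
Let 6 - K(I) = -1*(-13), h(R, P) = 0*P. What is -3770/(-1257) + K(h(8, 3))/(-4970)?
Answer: 2677957/892470 ≈ 3.0006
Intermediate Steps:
h(R, P) = 0
K(I) = -7 (K(I) = 6 - (-1)*(-13) = 6 - 1*13 = 6 - 13 = -7)
-3770/(-1257) + K(h(8, 3))/(-4970) = -3770/(-1257) - 7/(-4970) = -3770*(-1/1257) - 7*(-1/4970) = 3770/1257 + 1/710 = 2677957/892470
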